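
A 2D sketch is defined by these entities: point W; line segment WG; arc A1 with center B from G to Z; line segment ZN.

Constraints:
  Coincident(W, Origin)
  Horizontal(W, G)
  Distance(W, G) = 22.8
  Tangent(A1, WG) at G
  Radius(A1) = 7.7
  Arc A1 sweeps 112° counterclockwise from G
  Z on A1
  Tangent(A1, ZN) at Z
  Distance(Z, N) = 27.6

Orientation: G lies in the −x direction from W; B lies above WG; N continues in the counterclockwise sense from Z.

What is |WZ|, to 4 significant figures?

18.90

W is at the origin; WG is horizontal with |WG| = 22.8 and G on the −x side, so G = (-22.80, 0.000). Since A1 is tangent to WG there, BG ⟂ WG, so B = G + (0, 7.7) = (-22.80, 7.700). On A1, G sits at bearing -90° from B; a 112° counterclockwise sweep puts Z at bearing 22°, so Z = B + 7.7·(cos 22°, sin 22°) = (-15.66, 10.58). Then |WZ| = |Z − W| = 18.90.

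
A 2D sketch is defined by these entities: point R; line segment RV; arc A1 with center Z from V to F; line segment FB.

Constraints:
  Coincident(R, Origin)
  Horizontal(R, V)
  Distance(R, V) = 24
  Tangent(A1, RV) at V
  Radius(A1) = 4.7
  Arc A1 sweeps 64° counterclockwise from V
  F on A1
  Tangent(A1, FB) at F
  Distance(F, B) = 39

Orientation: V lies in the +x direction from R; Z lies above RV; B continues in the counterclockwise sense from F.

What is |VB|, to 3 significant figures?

43.3

R is at the origin; RV is horizontal with |RV| = 24.0 and V on the +x side, so V = (24.0, 0.00). A1 meets RV tangentially, so ZV is at right angles to RV, so Z = V + (0, 4.7) = (24.0, 4.70). On A1, V sits at bearing -90° from Z; a 64° counterclockwise sweep puts F at bearing -26°, so F = Z + 4.7·(cos -26°, sin -26°) = (28.2, 2.64). A1 meets FB tangentially, so ZF is at right angles to FB, so FB runs along (−sin -26°, cos -26°); with |FB| = 39.0, B = (45.3, 37.7). Then |VB| = |B − V| = 43.3.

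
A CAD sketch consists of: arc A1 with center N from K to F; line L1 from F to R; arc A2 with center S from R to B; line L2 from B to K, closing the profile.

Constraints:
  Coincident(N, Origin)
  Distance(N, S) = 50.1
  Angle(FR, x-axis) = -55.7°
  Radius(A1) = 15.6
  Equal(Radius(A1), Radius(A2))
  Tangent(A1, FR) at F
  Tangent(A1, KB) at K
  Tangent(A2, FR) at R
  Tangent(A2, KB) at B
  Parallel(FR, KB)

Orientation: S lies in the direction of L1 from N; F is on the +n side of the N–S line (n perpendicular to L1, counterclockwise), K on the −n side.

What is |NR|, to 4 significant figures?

52.47

Tangency of A1 to both parallel lines with radius 15.6 puts F and K at N ± 15.6·n: F = (12.89, 8.791), K = (-12.89, -8.791). Equal radii place R and B the same way about S: R = S + 15.6·n = (41.12, -32.60), B = S − 15.6·n = (15.35, -50.18). Then |NR| = |R − N| = 52.47.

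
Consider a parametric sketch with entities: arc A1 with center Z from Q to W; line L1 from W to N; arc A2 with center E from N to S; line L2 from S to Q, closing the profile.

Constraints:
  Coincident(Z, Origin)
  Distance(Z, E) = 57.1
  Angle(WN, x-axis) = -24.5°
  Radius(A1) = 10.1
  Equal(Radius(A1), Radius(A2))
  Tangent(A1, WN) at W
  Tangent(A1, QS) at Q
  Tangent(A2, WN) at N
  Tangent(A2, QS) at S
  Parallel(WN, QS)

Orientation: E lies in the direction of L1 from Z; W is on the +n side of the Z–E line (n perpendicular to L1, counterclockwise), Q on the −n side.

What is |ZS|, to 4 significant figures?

57.99

Tangency of A1 to both parallel lines with radius 10.1 puts W and Q at Z ± 10.1·n: W = (4.188, 9.191), Q = (-4.188, -9.191). Equal radii place N and S the same way about E: N = E + 10.1·n = (56.15, -14.49), S = E − 10.1·n = (47.77, -32.87). Then |ZS| = |S − Z| = 57.99.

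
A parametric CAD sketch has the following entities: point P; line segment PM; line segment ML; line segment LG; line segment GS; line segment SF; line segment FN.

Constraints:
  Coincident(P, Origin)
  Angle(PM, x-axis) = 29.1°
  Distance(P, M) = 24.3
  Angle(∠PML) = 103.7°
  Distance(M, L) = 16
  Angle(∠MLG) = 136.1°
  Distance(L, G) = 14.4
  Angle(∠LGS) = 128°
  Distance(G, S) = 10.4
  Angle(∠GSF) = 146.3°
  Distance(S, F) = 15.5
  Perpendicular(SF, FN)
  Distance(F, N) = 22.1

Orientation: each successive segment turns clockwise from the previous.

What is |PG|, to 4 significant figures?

34.90

P is at the origin; PM runs at 29.1° with length 24.3, so M = (21.23, 11.82). ∠PML = 103.7° gives ML at -47.20° from the x-axis; with |ML| = 16.0, L = (32.10, 0.07827). ∠MLG = 136.1° gives LG at -91.10° from the x-axis; with |LG| = 14.4, G = (31.83, -14.32). Then |PG| = |G − P| = 34.90.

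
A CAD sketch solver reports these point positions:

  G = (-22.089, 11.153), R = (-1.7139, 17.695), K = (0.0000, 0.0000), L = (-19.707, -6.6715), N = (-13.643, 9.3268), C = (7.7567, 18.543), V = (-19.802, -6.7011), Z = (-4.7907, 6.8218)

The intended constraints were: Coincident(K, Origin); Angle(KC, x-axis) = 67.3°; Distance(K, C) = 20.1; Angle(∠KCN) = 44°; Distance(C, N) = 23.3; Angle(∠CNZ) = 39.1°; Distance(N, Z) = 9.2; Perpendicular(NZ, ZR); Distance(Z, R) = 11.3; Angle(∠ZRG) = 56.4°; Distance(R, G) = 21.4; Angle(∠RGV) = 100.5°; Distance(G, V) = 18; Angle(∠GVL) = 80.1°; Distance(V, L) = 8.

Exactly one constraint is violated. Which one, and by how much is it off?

Distance(V, L) = 8 — off by 7.90.

K = (0.00, 0.00) ✓; KC at 67.30° ✓; |KC| = 20.10 ✓; ∠KCN = 44.00° ✓; |CN| = 23.30 ✓; ∠CNZ = 39.10° ✓; |NZ| = 9.200 ✓; ∠(NZ, ZR) = 90.00° ✓; |ZR| = 11.30 ✓; ∠ZRG = 56.40° ✓; |RG| = 21.40 ✓; ∠RGV = 100.5° ✓; |GV| = 18.00 ✓; ∠GVL = 79.99° ✓; |VL| = 0.09950 ✗.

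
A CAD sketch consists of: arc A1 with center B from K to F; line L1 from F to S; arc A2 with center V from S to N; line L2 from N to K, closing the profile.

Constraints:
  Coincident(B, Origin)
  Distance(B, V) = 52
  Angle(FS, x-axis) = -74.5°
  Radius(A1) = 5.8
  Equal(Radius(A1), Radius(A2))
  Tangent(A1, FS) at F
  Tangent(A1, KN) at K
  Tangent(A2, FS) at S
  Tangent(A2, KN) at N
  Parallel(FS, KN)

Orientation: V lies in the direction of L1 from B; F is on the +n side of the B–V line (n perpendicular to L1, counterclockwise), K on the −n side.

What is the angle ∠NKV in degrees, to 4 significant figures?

6.364°

The slot axis is L1's direction at -74.5°, so u = (cos -74.5°, sin -74.5°) = (0.2672, -0.9636) and n = (−sin -74.5°, cos -74.5°) = (0.9636, 0.2672). B is at the origin and V lies 52.0 along u from B, so V = 52.0·u = (13.90, -50.11). Tangency of A1 to both parallel lines with radius 5.8 puts F and K at B ± 5.8·n: F = (5.589, 1.550), K = (-5.589, -1.550). Equal radii place S and N the same way about V: S = V + 5.8·n = (19.49, -48.56), N = V − 5.8·n = (8.307, -51.66). Then cos ∠NKV = KN·KV / (|KN||KV|), giving 6.364°.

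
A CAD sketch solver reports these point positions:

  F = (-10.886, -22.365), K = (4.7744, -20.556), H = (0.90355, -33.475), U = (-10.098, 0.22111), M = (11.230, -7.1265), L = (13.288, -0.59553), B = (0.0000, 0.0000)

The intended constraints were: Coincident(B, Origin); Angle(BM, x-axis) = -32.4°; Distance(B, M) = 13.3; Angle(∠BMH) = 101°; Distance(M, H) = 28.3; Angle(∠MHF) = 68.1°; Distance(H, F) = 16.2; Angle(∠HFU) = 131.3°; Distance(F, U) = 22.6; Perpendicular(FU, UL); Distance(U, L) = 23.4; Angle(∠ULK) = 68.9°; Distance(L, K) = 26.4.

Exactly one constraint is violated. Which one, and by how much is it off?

Distance(L, K) = 26.4 — off by 4.70.

B = (0.00, 0.00) ✓; BM at -32.40° ✓; |BM| = 13.30 ✓; ∠BMH = 101.0° ✓; |MH| = 28.30 ✓; ∠MHF = 68.10° ✓; |HF| = 16.20 ✓; ∠HFU = 131.3° ✓; |FU| = 22.60 ✓; ∠(FU, UL) = 90.00° ✓; |UL| = 23.40 ✓; ∠ULK = 68.90° ✓; |LK| = 21.70 ✗.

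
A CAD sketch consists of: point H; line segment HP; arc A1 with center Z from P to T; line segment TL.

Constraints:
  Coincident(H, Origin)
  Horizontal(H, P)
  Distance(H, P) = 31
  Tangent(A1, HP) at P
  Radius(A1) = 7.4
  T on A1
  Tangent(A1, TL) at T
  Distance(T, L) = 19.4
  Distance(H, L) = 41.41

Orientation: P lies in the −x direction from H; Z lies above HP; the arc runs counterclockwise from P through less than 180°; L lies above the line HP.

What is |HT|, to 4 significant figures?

25.94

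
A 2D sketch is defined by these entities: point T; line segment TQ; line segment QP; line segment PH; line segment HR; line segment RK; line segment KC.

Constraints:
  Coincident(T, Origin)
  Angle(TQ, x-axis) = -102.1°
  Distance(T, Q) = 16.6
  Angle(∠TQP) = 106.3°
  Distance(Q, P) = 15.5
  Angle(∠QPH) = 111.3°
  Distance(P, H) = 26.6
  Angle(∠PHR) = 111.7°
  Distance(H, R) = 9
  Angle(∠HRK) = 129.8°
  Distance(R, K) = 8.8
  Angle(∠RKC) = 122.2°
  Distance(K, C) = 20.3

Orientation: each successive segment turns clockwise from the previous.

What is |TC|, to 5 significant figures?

7.4515

∠HRK = 129.8° gives RK at -3.0000° from the x-axis; with |RK| = 8.8, K = (-15.487, 12.785). ∠RKC = 122.2° gives KC at -60.800° from the x-axis; with |KC| = 20.3, C = (-5.5832, -4.9349). Then |TC| = |C − T| = 7.4515.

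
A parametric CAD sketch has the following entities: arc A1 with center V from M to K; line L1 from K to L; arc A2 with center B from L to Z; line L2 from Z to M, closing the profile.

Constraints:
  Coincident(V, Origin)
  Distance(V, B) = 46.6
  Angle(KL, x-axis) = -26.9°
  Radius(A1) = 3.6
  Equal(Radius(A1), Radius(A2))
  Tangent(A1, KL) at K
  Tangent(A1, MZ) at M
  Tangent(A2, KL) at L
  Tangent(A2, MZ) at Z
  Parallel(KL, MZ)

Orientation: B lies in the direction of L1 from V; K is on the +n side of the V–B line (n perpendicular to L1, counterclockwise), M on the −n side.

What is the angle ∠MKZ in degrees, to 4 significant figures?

81.22°

The slot axis is L1's direction at -26.9°, so u = (cos -26.9°, sin -26.9°) = (0.8918, -0.4524) and n = (−sin -26.9°, cos -26.9°) = (0.4524, 0.8918). V is at the origin and B lies 46.6 along u from V, so B = 46.6·u = (41.56, -21.08). Tangency of A1 to both parallel lines with radius 3.6 puts K and M at V ± 3.6·n: K = (1.629, 3.210), M = (-1.629, -3.210). Equal radii place L and Z the same way about B: L = B + 3.6·n = (43.19, -17.87), Z = B − 3.6·n = (39.93, -24.29). Then cos ∠MKZ = KM·KZ / (|KM||KZ|), giving 81.22°.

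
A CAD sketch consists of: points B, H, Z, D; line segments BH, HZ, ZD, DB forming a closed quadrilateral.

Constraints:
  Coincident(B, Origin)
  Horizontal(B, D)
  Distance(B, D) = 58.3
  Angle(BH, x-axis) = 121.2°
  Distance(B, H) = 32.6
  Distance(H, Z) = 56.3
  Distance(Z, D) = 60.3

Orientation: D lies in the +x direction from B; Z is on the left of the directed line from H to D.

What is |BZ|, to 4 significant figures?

63.62

Checks: |HZ| = 56.30 ✓; |ZD| = 60.30 ✓.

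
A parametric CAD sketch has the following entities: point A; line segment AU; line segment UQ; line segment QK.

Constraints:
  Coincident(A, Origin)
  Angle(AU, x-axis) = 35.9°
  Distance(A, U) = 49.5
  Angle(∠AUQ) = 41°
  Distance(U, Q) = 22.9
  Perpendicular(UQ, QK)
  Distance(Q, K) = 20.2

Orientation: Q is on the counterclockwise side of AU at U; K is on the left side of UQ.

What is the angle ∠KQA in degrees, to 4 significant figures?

24.00°

A is at the origin; AU runs at 35.9° with length 49.5, so U = 49.5·(cos 35.9°, sin 35.9°) = (40.10, 29.03). ∠AUQ = 41.0°, so UQ runs at 35.9° + (180° − 41.0°) = 174.9° from the x-axis; with |UQ| = 22.9, Q = U + 22.9·(cos 174.9°, sin 174.9°) = (17.29, 31.06). UQ ⟂ QK; with |QK| = 20.2 on the left of UQ, K = Q + 20.2·(-0.08889, -0.9960) = (15.49, 10.94). Then cos ∠KQA = QK·QA / (|QK||QA|), giving 24.00°.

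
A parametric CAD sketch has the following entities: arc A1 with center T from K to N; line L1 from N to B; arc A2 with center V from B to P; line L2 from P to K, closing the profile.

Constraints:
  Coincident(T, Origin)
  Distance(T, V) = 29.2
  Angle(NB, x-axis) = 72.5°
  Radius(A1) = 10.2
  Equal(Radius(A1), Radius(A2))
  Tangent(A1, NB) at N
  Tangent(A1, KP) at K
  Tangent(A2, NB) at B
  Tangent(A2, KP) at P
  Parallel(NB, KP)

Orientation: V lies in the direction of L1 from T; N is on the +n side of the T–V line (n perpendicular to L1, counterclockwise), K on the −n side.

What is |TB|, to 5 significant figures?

30.930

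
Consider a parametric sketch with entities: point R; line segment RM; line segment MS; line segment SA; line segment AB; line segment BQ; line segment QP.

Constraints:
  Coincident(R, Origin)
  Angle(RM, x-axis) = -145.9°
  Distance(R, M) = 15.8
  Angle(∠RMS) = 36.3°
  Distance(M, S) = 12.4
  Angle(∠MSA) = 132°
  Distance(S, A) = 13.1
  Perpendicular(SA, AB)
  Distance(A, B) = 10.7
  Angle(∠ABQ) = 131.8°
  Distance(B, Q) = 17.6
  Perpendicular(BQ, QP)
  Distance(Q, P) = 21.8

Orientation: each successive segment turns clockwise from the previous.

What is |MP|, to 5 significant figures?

6.9513

R is at the origin; RM runs at -145.9° with length 15.8, so M = (-13.083, -8.8581). ∠RMS = 36.3° gives MS at 70.400° from the x-axis; with |MS| = 12.4, S = (-8.9238, 2.8234). ∠MSA = 132.0° gives SA at 22.400° from the x-axis; with |SA| = 13.1, A = (3.1878, 7.8154). The perpendicularity gives AB at right angles to SA, so AB runs at -67.600°; with |AB| = 10.7, B = (7.2653, -2.0772). ∠ABQ = 131.8° gives BQ at -115.80° from the x-axis; with |BQ| = 17.6, Q = (-0.39482, -17.923). BQ ⟂ QP, so QP runs at 154.20°; with |QP| = 21.8, P = (-20.022, -8.4348). Then |MP| = |P − M| = 6.9513.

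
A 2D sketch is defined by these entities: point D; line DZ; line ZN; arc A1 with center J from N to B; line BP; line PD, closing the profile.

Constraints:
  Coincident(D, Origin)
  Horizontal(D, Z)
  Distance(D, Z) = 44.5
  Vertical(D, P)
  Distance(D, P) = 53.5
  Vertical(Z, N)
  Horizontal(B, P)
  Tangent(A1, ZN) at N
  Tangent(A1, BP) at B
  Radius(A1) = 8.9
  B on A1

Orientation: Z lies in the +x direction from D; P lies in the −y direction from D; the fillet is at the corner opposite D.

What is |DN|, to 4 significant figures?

63.00

D is at the origin; DZ is horizontal with |DZ| = 44.5 and Z on the +x side, so Z = (44.50, 0.000). DP is vertical with |DP| = 53.5 and P on the −y side, so P = (0.000, -53.50). The virtual corner opposite D is at (44.50, -53.50). Tangency of A1 to ZN means the radius JN is perpendicular to ZN and since A1 is tangent to BP there, JB ⟂ BP, with radius 8.9, so the center J sits 8.9 in from both sides at J = (35.60, -44.60). That places the tangent points at N = (44.50, -44.60) on ZN and B = (35.60, -53.50) on BP. Then |DN| = |N − D| = 63.00.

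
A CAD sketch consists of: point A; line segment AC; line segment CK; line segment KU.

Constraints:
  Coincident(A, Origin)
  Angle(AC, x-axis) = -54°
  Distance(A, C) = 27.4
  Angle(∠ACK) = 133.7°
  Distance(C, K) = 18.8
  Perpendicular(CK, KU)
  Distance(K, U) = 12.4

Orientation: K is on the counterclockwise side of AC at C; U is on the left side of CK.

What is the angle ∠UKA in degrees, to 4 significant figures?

62.30°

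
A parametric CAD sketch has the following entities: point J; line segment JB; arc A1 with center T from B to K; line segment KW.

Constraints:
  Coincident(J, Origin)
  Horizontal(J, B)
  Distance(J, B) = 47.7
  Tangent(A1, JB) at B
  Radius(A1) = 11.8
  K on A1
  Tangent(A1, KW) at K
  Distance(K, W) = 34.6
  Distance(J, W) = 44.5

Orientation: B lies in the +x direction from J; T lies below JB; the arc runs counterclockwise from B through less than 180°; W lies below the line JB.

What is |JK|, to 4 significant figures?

37.61

Checks: |TK| = 11.80 ✓; ∠(TK, KW) = 90.00° ✓; |KW| = 34.60 ✓; |JW| = 44.50 ✓.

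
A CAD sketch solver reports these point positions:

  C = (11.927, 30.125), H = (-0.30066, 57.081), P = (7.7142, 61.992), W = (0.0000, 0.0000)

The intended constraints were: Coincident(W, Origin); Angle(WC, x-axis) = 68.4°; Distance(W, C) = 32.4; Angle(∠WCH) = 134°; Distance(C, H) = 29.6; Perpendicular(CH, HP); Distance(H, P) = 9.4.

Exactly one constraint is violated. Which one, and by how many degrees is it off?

Perpendicular(CH, HP) — off by 7.10°.

W = (0.00, 0.00) ✓; WC at 68.40° ✓; |WC| = 32.40 ✓; ∠WCH = 134.0° ✓; |CH| = 29.60 ✓; ∠(CH, HP) = 82.90° ✗; |HP| = 9.400 ✓.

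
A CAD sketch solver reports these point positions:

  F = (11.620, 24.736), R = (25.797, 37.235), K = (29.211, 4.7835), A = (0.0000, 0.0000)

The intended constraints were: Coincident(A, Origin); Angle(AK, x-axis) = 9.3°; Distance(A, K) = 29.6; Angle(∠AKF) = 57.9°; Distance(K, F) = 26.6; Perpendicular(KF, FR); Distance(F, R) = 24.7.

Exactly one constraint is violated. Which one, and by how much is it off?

Distance(F, R) = 24.7 — off by 5.80.

A = (0.00, 0.00) ✓; AK at 9.300° ✓; |AK| = 29.60 ✓; ∠AKF = 57.90° ✓; |KF| = 26.60 ✓; ∠(KF, FR) = 90.00° ✓; |FR| = 18.90 ✗.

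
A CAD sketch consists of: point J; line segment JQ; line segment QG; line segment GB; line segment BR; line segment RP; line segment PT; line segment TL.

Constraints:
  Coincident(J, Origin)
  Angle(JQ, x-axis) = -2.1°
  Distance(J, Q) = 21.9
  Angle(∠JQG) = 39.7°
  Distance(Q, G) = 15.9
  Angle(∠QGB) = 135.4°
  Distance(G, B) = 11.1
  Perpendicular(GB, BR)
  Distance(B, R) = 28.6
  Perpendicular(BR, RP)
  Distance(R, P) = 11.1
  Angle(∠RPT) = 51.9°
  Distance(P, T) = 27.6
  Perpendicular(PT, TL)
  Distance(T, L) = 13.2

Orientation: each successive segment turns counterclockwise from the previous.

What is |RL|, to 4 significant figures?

21.23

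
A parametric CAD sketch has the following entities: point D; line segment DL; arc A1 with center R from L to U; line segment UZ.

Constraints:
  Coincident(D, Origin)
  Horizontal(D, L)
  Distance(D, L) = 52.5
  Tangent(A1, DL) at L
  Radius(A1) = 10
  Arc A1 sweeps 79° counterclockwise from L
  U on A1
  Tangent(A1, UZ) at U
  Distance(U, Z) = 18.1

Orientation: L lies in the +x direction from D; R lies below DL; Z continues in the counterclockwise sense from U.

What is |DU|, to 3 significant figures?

43.4

D is at the origin; D and L share the same y with |DL| = 52.5 and L on the +x side, so L = (52.5, 0.00). Tangency of A1 to DL means the radius RL is perpendicular to DL, so R = L + (0, -10) = (52.5, -10.0). On A1, L sits at bearing 90° from R; a 79° counterclockwise sweep puts U at bearing 169°, so U = R + 10.0·(cos 169°, sin 169°) = (42.7, -8.09). Then |DU| = |U − D| = 43.4.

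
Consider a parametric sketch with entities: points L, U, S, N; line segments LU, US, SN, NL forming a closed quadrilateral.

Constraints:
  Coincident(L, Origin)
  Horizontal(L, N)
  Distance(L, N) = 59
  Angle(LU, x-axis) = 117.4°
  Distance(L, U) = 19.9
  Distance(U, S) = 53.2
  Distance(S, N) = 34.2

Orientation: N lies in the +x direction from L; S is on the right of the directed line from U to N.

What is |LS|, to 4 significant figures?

35.19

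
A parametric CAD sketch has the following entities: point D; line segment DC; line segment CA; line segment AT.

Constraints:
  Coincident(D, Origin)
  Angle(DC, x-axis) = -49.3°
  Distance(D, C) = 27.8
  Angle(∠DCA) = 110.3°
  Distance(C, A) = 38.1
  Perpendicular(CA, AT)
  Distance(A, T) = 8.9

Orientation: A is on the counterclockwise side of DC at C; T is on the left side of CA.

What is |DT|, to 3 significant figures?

50.7

D is at the origin; DC runs at -49.3° with length 27.8, so C = 27.8·(cos -49.3°, sin -49.3°) = (18.1, -21.1). ∠DCA = 110.3°, so CA runs at -49.3° + (180° − 110.3°) = 20.4° from the x-axis; with |CA| = 38.1, A = C + 38.1·(cos 20.4°, sin 20.4°) = (53.8, -7.80). The perpendicularity gives AT at right angles to CA; with |AT| = 8.9 on the left of CA, T = A + 8.9·(-0.349, 0.937) = (50.7, 0.546). Then |DT| = |T − D| = 50.7.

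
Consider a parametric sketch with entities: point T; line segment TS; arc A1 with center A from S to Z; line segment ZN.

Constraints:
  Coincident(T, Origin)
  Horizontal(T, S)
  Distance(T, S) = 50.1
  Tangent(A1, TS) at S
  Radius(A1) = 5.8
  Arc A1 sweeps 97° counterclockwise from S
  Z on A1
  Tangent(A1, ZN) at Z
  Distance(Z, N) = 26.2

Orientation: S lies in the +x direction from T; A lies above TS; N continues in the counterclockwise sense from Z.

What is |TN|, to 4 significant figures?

61.89

T is at the origin; TS is horizontal with |TS| = 50.1 and S on the +x side, so S = (50.10, 0.000). Since A1 is tangent to TS there, AS ⟂ TS, so A = S + (0, 5.8) = (50.10, 5.800). On A1, S sits at bearing -90° from A; a 97° counterclockwise sweep puts Z at bearing 7°, so Z = A + 5.8·(cos 7°, sin 7°) = (55.86, 6.507). Since A1 is tangent to ZN there, AZ ⟂ ZN, so ZN runs along (−sin 7°, cos 7°); with |ZN| = 26.2, N = (52.66, 32.51). Then |TN| = |N − T| = 61.89.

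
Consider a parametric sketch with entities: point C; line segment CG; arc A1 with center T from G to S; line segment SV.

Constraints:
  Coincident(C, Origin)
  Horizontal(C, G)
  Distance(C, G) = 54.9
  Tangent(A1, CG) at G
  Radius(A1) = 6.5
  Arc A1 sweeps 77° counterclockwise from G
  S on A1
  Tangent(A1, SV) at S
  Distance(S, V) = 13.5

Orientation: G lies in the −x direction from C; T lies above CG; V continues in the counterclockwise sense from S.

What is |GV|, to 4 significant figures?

20.46

C is at the origin; CG is horizontal with |CG| = 54.9 and G on the −x side, so G = (-54.90, 0.000). Since A1 is tangent to CG there, TG ⟂ CG, so T = G + (0, 6.5) = (-54.90, 6.500). On A1, G sits at bearing -90° from T; a 77° counterclockwise sweep puts S at bearing -13°, so S = T + 6.5·(cos -13°, sin -13°) = (-48.57, 5.038). A1 meets SV tangentially, so TS is at right angles to SV, so SV runs along (−sin -13°, cos -13°); with |SV| = 13.5, V = (-45.53, 18.19). Then |GV| = |V − G| = 20.46.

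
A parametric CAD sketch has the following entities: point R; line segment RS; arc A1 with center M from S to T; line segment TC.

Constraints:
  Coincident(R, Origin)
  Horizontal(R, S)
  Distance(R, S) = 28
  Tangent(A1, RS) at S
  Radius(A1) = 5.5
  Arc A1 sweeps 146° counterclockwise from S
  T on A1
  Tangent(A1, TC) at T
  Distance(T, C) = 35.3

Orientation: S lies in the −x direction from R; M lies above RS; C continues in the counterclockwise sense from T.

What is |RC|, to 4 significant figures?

61.84

R is at the origin; R and S share the same y with |RS| = 28.0 and S on the −x side, so S = (-28.00, 0.000). The tangent condition forces MS to be normal to RS, so M = S + (0, 5.5) = (-28.00, 5.500). On A1, S sits at bearing -90° from M; a 146° counterclockwise sweep puts T at bearing 56°, so T = M + 5.5·(cos 56°, sin 56°) = (-24.92, 10.06). Tangency of A1 to TC means the radius MT is perpendicular to TC, so TC runs along (−sin 56°, cos 56°); with |TC| = 35.3, C = (-54.19, 29.80). Then |RC| = |C − R| = 61.84.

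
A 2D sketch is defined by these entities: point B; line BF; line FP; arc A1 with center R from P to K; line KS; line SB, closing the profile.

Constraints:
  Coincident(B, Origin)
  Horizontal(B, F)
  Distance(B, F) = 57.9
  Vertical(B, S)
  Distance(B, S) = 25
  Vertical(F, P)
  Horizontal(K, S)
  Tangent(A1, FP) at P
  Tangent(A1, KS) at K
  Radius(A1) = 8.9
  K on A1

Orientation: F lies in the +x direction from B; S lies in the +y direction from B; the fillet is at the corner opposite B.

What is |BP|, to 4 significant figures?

60.10

B is at the origin; BF is horizontal with |BF| = 57.9 and F on the +x side, so F = (57.90, 0.000). B and S share the same x with |BS| = 25.0 and S on the +y side, so S = (0.000, 25.00). The virtual corner opposite B is at (57.90, 25.00). Since A1 is tangent to FP there, RP ⟂ FP and the tangent condition forces RK to be normal to KS, with radius 8.9, so the center R sits 8.9 in from both sides at R = (49.00, 16.10). That places the tangent points at P = (57.90, 16.10) on FP and K = (49.00, 25.00) on KS. Then |BP| = |P − B| = 60.10.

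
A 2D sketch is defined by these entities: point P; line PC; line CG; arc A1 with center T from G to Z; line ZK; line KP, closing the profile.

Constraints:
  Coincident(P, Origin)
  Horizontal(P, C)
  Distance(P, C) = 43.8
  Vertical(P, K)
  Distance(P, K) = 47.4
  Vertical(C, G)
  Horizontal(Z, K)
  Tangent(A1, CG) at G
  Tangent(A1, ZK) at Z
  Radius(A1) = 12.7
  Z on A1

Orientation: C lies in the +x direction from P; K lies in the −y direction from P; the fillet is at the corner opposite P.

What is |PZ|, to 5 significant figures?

56.692

P is at the origin; PC is horizontal with |PC| = 43.8 and C on the +x side, so C = (43.800, 0.0000). PK is vertical with |PK| = 47.4 and K on the −y side, so K = (0.0000, -47.400). The virtual corner opposite P is at (43.800, -47.400). A1 meets CG tangentially, so TG is at right angles to CG and A1 meets ZK tangentially, so TZ is at right angles to ZK, with radius 12.7, so the center T sits 12.7 in from both sides at T = (31.100, -34.700). That places the tangent points at G = (43.800, -34.700) on CG and Z = (31.100, -47.400) on ZK. Then |PZ| = |Z − P| = 56.692.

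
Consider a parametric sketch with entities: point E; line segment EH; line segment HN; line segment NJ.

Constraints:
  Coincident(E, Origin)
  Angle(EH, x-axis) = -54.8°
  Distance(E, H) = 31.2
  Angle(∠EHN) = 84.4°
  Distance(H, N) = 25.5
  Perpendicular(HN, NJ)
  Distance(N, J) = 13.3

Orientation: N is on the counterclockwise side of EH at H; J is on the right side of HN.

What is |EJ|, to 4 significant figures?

49.71

E is at the origin; EH runs at -54.8° with length 31.2, so H = 31.2·(cos -54.8°, sin -54.8°) = (17.98, -25.49). ∠EHN = 84.4°, so HN runs at -54.8° + (180° − 84.4°) = 40.80° from the x-axis; with |HN| = 25.5, N = H + 25.5·(cos 40.80°, sin 40.80°) = (37.29, -8.833). HN is perpendicular to NJ; with |NJ| = 13.3 on the right of HN, J = N + 13.3·(0.6534, -0.7570) = (45.98, -18.90). Then |EJ| = |J − E| = 49.71.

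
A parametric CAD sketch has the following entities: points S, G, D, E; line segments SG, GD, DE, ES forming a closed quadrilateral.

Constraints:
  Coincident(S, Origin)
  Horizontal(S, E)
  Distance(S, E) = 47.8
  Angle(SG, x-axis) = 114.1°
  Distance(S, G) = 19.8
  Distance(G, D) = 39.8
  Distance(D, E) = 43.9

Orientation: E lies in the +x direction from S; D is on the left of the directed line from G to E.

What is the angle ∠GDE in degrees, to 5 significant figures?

88.992°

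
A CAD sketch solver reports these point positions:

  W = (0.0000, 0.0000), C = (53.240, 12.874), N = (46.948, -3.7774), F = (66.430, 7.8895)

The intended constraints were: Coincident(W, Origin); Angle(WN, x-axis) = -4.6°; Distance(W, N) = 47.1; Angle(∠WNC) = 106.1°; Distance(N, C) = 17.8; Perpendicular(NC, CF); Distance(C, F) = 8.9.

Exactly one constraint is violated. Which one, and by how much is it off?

Distance(C, F) = 8.9 — off by 5.20.

W = (0.00, 0.00) ✓; WN at -4.600° ✓; |WN| = 47.10 ✓; ∠WNC = 106.1° ✓; |NC| = 17.80 ✓; ∠(NC, CF) = 90.00° ✓; |CF| = 14.10 ✗.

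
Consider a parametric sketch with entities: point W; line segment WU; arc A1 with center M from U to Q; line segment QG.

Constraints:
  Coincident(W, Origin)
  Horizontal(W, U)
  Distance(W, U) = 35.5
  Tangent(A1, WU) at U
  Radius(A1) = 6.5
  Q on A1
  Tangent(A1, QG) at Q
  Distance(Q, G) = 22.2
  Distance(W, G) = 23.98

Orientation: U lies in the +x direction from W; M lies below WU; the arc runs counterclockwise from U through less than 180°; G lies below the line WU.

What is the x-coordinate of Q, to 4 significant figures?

30.76

Checks: |MQ| = 6.500 ✓; ∠(MQ, QG) = 90.00° ✓; |QG| = 22.20 ✓; |WG| = 23.98 ✓.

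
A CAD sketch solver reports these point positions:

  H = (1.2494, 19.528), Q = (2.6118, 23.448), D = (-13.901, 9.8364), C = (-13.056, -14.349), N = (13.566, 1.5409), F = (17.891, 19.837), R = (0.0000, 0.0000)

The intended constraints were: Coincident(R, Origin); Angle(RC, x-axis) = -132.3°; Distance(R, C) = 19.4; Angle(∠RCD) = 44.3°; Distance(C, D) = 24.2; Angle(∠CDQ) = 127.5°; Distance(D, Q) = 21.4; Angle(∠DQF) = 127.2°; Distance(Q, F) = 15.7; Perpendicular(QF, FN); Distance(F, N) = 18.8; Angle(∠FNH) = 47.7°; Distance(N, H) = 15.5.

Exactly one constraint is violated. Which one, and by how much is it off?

Distance(N, H) = 15.5 — off by 6.30.

R = (0.00, 0.00) ✓; RC at -132.3° ✓; |RC| = 19.40 ✓; ∠RCD = 44.30° ✓; |CD| = 24.20 ✓; ∠CDQ = 127.5° ✓; |DQ| = 21.40 ✓; ∠DQF = 127.2° ✓; |QF| = 15.70 ✓; ∠(QF, FN) = 90.00° ✓; |FN| = 18.80 ✓; ∠FNH = 47.70° ✓; |NH| = 21.80 ✗.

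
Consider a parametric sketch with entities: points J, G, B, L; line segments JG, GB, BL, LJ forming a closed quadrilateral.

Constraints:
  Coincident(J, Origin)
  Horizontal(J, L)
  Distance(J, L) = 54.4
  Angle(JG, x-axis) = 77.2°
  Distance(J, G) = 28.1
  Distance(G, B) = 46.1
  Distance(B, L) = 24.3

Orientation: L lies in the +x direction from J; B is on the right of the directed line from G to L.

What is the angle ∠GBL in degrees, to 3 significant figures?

99.1°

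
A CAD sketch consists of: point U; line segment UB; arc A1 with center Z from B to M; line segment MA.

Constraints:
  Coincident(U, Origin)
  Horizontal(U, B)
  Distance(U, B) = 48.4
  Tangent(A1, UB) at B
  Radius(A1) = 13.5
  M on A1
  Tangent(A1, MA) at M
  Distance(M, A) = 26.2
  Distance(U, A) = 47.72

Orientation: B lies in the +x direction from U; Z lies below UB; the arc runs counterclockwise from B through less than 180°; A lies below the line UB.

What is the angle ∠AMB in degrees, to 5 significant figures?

140.23°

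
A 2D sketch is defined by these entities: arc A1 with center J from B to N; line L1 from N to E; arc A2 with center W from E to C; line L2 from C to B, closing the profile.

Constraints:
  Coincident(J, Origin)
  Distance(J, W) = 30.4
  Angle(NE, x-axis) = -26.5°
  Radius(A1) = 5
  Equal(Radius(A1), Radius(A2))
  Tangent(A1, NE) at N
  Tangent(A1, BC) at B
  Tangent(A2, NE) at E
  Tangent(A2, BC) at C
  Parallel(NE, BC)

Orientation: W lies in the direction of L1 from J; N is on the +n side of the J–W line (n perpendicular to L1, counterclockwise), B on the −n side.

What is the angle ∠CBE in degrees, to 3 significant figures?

18.2°

The slot axis is L1's direction at -26.5°, so u = (cos -26.5°, sin -26.5°) = (0.895, -0.446) and n = (−sin -26.5°, cos -26.5°) = (0.446, 0.895). J is at the origin and W lies 30.4 along u from J, so W = 30.4·u = (27.2, -13.6). Tangency of A1 to both parallel lines with radius 5.0 puts N and B at J ± 5.0·n: N = (2.23, 4.47), B = (-2.23, -4.47). Equal radii place E and C the same way about W: E = W + 5.0·n = (29.4, -9.09), C = W − 5.0·n = (25.0, -18.0). Then cos ∠CBE = BC·BE / (|BC||BE|), giving 18.2°.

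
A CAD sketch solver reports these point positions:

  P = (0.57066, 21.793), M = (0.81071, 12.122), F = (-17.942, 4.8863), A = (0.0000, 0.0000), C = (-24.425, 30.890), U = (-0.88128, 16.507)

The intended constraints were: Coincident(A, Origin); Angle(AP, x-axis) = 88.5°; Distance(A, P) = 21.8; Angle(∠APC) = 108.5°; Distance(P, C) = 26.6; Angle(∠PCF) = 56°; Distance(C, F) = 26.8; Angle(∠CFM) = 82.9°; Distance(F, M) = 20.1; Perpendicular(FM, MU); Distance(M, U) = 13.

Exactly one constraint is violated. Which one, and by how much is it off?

Distance(M, U) = 13 — off by 8.30.

A = (0.00, 0.00) ✓; AP at 88.50° ✓; |AP| = 21.80 ✓; ∠APC = 108.5° ✓; |PC| = 26.60 ✓; ∠PCF = 56.00° ✓; |CF| = 26.80 ✓; ∠CFM = 82.90° ✓; |FM| = 20.10 ✓; ∠(FM, MU) = 90.00° ✓; |MU| = 4.700 ✗.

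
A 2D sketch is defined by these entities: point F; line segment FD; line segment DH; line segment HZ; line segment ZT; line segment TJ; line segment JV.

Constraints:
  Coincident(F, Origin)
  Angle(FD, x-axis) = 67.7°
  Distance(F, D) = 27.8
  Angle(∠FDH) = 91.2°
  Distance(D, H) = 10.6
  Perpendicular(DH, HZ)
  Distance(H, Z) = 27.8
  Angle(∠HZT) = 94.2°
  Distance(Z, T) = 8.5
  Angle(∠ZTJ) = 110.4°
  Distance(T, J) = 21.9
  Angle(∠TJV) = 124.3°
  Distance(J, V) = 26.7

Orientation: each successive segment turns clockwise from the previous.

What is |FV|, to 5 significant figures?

42.787

∠ZTJ = 110.4° gives TJ at 93.500° from the x-axis; with |TJ| = 21.9, J = (0.96040, 20.299). ∠TJV = 124.3° gives JV at 37.800° from the x-axis; with |JV| = 26.7, V = (22.058, 36.663). Then |FV| = |V − F| = 42.787.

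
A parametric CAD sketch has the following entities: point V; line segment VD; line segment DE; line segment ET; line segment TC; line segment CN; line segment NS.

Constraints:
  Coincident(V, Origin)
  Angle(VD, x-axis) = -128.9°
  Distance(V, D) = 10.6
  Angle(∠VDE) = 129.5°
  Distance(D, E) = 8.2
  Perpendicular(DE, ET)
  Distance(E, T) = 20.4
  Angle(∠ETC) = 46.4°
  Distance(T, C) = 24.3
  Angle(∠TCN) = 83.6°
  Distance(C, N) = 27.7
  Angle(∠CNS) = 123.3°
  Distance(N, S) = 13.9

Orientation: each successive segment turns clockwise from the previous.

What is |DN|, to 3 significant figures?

18.4

V is at the origin; VD runs at -128.9° with length 10.6, so D = (-6.66, -8.25). ∠VDE = 129.5° gives DE at -179° from the x-axis; with |DE| = 8.2, E = (-14.9, -8.34). The perpendicularity gives ET at right angles to DE, so ET runs at 90.6°; with |ET| = 20.4, T = (-15.1, 12.1). ∠ETC = 46.4° gives TC at -43.0° from the x-axis; with |TC| = 24.3, C = (2.70, -4.51). ∠TCN = 83.6° gives CN at -139° from the x-axis; with |CN| = 27.7, N = (-18.3, -22.5). Then |DN| = |N − D| = 18.4.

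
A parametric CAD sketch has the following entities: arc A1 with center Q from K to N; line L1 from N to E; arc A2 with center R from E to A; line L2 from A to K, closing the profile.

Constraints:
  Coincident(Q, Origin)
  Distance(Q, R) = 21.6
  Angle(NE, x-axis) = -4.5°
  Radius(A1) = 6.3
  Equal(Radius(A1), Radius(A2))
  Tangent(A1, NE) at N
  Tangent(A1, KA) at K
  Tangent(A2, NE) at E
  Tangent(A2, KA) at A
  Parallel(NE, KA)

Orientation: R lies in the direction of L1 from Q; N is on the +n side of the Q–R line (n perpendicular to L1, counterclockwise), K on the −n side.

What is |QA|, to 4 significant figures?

22.50

The slot axis is L1's direction at -4.5°, so u = (cos -4.5°, sin -4.5°) = (0.9969, -0.07846) and n = (−sin -4.5°, cos -4.5°) = (0.07846, 0.9969). Q is at the origin and R lies 21.6 along u from Q, so R = 21.6·u = (21.53, -1.695). Tangency of A1 to both parallel lines with radius 6.3 puts N and K at Q ± 6.3·n: N = (0.4943, 6.281), K = (-0.4943, -6.281). Equal radii place E and A the same way about R: E = R + 6.3·n = (22.03, 4.586), A = R − 6.3·n = (21.04, -7.975). Then |QA| = |A − Q| = 22.50.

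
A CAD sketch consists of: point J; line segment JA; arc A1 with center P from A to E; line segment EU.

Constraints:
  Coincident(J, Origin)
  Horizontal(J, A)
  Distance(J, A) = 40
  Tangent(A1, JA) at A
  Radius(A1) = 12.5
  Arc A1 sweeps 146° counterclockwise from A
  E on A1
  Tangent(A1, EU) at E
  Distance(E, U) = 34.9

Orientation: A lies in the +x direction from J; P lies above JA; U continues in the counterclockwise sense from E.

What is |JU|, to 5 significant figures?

46.065

J is at the origin; J and A share the same y with |JA| = 40.0 and A on the +x side, so A = (40.000, 0.0000). The tangent condition forces PA to be normal to JA, so P = A + (0, 12.5) = (40.000, 12.500). On A1, A sits at bearing -90° from P; a 146° counterclockwise sweep puts E at bearing 56°, so E = P + 12.5·(cos 56°, sin 56°) = (46.990, 22.863). A1 meets EU tangentially, so PE is at right angles to EU, so EU runs along (−sin 56°, cos 56°); with |EU| = 34.9, U = (18.057, 42.379). Then |JU| = |U − J| = 46.065.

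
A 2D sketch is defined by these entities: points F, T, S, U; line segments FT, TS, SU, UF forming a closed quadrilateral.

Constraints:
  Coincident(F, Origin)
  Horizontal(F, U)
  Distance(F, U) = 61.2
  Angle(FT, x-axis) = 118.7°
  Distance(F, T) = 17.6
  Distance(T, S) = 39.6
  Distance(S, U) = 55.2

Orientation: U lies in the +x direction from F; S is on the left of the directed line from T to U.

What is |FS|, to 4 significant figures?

45.80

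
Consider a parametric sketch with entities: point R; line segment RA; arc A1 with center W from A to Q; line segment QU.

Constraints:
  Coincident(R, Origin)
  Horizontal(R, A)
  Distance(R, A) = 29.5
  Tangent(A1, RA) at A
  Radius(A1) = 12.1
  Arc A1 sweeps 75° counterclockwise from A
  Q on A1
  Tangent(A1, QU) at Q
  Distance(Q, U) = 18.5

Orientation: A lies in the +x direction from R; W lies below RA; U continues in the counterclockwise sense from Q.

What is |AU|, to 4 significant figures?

31.49

On A1, A sits at bearing 90° from W; a 75° counterclockwise sweep puts Q at bearing 165°, so Q = W + 12.1·(cos 165°, sin 165°) = (17.81, -8.968). Since A1 is tangent to QU there, WQ ⟂ QU, so QU runs along (−sin 165°, cos 165°); with |QU| = 18.5, U = (13.02, -26.84). Then |AU| = |U − A| = 31.49.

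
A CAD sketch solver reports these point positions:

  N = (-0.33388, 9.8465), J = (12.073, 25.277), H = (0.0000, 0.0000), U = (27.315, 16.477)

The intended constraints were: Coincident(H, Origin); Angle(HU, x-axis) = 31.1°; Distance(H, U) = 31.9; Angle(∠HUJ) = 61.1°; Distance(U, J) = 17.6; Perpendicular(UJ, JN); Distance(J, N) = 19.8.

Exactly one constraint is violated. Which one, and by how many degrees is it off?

Perpendicular(UJ, JN) — off by 8.80°.

H = (0.00, 0.00) ✓; HU at 31.10° ✓; |HU| = 31.90 ✓; ∠HUJ = 61.10° ✓; |UJ| = 17.60 ✓; ∠(UJ, JN) = 81.20° ✗; |JN| = 19.80 ✓.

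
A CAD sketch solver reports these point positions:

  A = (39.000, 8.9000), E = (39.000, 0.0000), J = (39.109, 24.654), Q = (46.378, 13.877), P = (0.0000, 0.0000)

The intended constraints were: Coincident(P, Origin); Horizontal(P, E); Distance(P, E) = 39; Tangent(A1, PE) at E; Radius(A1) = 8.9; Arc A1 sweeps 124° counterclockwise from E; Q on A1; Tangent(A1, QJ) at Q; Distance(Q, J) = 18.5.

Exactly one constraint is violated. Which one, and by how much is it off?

Distance(Q, J) = 18.5 — off by 5.50.

P = (0.00, 0.00) ✓; P.y = 0.00, E.y = 0.00 ✓; |PE| = 39.00 ✓; ∠(AE, EP) = 90.00° ✓; |AE| = 8.900 ✓; bearing(A→Q) − bearing(A→E) = 124.0° ✓; |AQ| = 8.900 ✓; ∠(AQ, QJ) = 90.00° ✓; |QJ| = 13.00 ✗.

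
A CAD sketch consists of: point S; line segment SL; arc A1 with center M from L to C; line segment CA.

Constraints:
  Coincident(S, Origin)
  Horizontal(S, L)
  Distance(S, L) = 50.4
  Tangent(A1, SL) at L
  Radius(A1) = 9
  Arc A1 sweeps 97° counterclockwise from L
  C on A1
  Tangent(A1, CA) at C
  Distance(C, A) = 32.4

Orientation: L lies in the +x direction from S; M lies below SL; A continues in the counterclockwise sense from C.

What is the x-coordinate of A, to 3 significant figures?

45.4

On A1, L sits at bearing 90° from M; a 97° counterclockwise sweep puts C at bearing 187°, so C = M + 9.0·(cos 187°, sin 187°) = (41.5, -10.1). Tangency of A1 to CA means the radius MC is perpendicular to CA, so CA runs along (−sin 187°, cos 187°); with |CA| = 32.4, A = (45.4, -42.3). So A.x = 45.4.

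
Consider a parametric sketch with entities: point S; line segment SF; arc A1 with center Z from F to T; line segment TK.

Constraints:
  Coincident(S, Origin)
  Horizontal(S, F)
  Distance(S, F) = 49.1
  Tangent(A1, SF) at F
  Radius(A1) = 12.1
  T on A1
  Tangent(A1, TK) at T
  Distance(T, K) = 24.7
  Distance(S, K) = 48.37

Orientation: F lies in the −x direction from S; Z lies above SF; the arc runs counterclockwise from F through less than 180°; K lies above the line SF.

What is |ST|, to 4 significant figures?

38.54

Checks: ∠(ZF, FS) = 90.00° ✓; |ZT| = 12.10 ✓; ∠(ZT, TK) = 90.00° ✓; |TK| = 24.70 ✓; |SK| = 48.37 ✓.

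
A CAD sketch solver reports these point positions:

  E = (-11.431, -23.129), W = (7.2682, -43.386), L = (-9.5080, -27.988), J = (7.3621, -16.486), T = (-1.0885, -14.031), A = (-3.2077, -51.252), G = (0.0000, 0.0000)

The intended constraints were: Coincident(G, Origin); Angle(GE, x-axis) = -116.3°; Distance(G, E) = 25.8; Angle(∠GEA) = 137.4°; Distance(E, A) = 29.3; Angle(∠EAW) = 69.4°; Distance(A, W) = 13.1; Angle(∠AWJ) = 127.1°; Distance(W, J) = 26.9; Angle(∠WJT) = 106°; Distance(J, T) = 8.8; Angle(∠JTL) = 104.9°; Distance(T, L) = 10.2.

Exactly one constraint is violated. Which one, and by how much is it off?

Distance(T, L) = 10.2 — off by 6.10.

G = (0.00, 0.00) ✓; GE at -116.3° ✓; |GE| = 25.80 ✓; ∠GEA = 137.4° ✓; |EA| = 29.30 ✓; ∠EAW = 69.40° ✓; |AW| = 13.10 ✓; ∠AWJ = 127.1° ✓; |WJ| = 26.90 ✓; ∠WJT = 106.0° ✓; |JT| = 8.800 ✓; ∠JTL = 104.9° ✓; |TL| = 16.30 ✗.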